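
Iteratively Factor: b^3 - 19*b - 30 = (b + 3)*(b^2 - 3*b - 10) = (b - 5)*(b + 3)*(b + 2)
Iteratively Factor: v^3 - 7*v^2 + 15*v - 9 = (v - 1)*(v^2 - 6*v + 9) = (v - 3)*(v - 1)*(v - 3)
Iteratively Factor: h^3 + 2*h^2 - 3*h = (h + 3)*(h^2 - h) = (h - 1)*(h + 3)*(h)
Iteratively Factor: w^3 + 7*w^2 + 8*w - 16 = (w - 1)*(w^2 + 8*w + 16) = (w - 1)*(w + 4)*(w + 4)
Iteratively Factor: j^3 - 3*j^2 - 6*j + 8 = (j + 2)*(j^2 - 5*j + 4) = (j - 4)*(j + 2)*(j - 1)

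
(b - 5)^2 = b^2 - 10*b + 25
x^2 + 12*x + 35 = (x + 5)*(x + 7)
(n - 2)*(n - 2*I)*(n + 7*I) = n^3 - 2*n^2 + 5*I*n^2 + 14*n - 10*I*n - 28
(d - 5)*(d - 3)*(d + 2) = d^3 - 6*d^2 - d + 30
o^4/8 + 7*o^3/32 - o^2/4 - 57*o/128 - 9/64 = (o/4 + 1/2)*(o/2 + 1/4)*(o - 3/2)*(o + 3/4)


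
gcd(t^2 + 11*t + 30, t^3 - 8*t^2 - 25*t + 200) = t + 5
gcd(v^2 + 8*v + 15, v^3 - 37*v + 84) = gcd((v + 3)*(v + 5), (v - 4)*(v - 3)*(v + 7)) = 1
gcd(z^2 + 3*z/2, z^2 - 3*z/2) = z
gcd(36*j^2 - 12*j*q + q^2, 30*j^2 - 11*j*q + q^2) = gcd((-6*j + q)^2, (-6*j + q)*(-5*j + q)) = -6*j + q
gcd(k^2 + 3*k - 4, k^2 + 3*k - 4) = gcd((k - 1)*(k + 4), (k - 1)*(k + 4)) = k^2 + 3*k - 4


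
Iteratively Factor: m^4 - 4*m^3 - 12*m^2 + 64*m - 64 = (m - 2)*(m^3 - 2*m^2 - 16*m + 32) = (m - 2)*(m + 4)*(m^2 - 6*m + 8) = (m - 2)^2*(m + 4)*(m - 4)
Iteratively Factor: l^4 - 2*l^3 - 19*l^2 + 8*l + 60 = (l - 2)*(l^3 - 19*l - 30) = (l - 2)*(l + 3)*(l^2 - 3*l - 10) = (l - 5)*(l - 2)*(l + 3)*(l + 2)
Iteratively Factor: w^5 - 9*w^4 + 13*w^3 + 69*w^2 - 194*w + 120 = (w - 1)*(w^4 - 8*w^3 + 5*w^2 + 74*w - 120) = (w - 1)*(w + 3)*(w^3 - 11*w^2 + 38*w - 40) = (w - 4)*(w - 1)*(w + 3)*(w^2 - 7*w + 10) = (w - 4)*(w - 2)*(w - 1)*(w + 3)*(w - 5)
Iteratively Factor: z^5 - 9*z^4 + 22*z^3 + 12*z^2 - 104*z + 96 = (z - 3)*(z^4 - 6*z^3 + 4*z^2 + 24*z - 32) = (z - 3)*(z - 2)*(z^3 - 4*z^2 - 4*z + 16) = (z - 3)*(z - 2)*(z + 2)*(z^2 - 6*z + 8) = (z - 4)*(z - 3)*(z - 2)*(z + 2)*(z - 2)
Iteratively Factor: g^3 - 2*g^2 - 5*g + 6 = (g - 3)*(g^2 + g - 2) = (g - 3)*(g + 2)*(g - 1)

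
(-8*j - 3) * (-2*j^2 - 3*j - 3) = 16*j^3 + 30*j^2 + 33*j + 9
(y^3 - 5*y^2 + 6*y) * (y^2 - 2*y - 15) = y^5 - 7*y^4 + y^3 + 63*y^2 - 90*y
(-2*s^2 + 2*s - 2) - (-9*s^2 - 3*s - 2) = 7*s^2 + 5*s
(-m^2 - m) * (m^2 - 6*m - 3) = -m^4 + 5*m^3 + 9*m^2 + 3*m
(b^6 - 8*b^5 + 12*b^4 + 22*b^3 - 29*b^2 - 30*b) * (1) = b^6 - 8*b^5 + 12*b^4 + 22*b^3 - 29*b^2 - 30*b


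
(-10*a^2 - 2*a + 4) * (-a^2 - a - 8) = 10*a^4 + 12*a^3 + 78*a^2 + 12*a - 32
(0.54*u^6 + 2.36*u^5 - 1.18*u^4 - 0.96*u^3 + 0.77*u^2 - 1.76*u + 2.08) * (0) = 0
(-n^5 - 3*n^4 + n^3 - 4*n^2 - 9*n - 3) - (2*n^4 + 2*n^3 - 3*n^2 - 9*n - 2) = -n^5 - 5*n^4 - n^3 - n^2 - 1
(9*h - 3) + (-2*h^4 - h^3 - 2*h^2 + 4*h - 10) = -2*h^4 - h^3 - 2*h^2 + 13*h - 13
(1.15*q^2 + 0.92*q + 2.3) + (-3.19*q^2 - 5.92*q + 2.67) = -2.04*q^2 - 5.0*q + 4.97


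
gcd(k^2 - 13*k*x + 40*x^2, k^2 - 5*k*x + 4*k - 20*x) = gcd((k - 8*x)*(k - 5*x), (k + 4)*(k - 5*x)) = -k + 5*x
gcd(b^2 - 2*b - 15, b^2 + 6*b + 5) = 1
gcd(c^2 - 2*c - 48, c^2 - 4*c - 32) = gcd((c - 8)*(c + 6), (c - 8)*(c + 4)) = c - 8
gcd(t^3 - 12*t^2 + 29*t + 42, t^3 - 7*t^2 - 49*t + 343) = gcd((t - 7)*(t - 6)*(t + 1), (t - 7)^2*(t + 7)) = t - 7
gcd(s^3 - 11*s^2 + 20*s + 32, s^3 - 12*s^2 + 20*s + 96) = s - 8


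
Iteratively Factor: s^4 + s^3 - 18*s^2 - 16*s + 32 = (s + 4)*(s^3 - 3*s^2 - 6*s + 8) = (s + 2)*(s + 4)*(s^2 - 5*s + 4) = (s - 4)*(s + 2)*(s + 4)*(s - 1)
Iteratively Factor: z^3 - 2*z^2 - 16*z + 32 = (z - 4)*(z^2 + 2*z - 8) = (z - 4)*(z + 4)*(z - 2)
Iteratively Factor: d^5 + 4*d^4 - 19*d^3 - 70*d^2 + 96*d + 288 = (d + 2)*(d^4 + 2*d^3 - 23*d^2 - 24*d + 144) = (d - 3)*(d + 2)*(d^3 + 5*d^2 - 8*d - 48) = (d - 3)*(d + 2)*(d + 4)*(d^2 + d - 12) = (d - 3)^2*(d + 2)*(d + 4)*(d + 4)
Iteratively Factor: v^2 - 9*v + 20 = (v - 4)*(v - 5)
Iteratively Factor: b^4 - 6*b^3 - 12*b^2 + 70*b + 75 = (b - 5)*(b^3 - b^2 - 17*b - 15) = (b - 5)^2*(b^2 + 4*b + 3) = (b - 5)^2*(b + 3)*(b + 1)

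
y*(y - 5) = y^2 - 5*y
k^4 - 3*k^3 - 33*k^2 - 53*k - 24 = (k - 8)*(k + 1)^2*(k + 3)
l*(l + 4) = l^2 + 4*l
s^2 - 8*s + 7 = (s - 7)*(s - 1)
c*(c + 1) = c^2 + c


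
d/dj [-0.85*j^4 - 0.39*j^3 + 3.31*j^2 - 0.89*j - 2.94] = -3.4*j^3 - 1.17*j^2 + 6.62*j - 0.89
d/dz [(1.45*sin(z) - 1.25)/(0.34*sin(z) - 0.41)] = -0.1695*cos(z)/(0.34*sin(z) - 0.41)^2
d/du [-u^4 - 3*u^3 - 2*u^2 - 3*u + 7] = -4*u^3 - 9*u^2 - 4*u - 3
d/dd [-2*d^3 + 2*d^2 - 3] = 2*d*(2 - 3*d)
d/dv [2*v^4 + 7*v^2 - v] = 8*v^3 + 14*v - 1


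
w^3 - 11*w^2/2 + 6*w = w*(w - 4)*(w - 3/2)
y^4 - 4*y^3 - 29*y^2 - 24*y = y*(y - 8)*(y + 1)*(y + 3)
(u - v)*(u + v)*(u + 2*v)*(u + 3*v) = u^4 + 5*u^3*v + 5*u^2*v^2 - 5*u*v^3 - 6*v^4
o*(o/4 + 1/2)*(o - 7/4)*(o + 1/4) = o^4/4 + o^3/8 - 55*o^2/64 - 7*o/32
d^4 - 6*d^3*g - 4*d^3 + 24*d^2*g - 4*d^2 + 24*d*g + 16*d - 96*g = (d - 4)*(d - 2)*(d + 2)*(d - 6*g)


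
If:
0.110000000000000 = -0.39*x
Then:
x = -0.28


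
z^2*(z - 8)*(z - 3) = z^4 - 11*z^3 + 24*z^2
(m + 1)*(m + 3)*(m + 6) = m^3 + 10*m^2 + 27*m + 18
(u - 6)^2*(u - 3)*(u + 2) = u^4 - 13*u^3 + 42*u^2 + 36*u - 216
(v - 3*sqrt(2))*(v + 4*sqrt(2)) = v^2 + sqrt(2)*v - 24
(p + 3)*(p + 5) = p^2 + 8*p + 15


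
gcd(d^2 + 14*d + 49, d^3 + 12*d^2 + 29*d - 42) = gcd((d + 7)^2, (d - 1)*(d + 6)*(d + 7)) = d + 7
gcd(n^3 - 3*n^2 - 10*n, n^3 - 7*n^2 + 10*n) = n^2 - 5*n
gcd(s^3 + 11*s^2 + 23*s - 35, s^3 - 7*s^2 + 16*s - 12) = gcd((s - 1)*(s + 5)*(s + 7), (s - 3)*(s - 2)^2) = 1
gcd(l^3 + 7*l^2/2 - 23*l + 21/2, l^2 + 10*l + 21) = l + 7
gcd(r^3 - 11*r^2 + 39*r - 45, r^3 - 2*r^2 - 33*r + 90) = r^2 - 8*r + 15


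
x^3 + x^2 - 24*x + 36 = (x - 3)*(x - 2)*(x + 6)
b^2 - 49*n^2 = (b - 7*n)*(b + 7*n)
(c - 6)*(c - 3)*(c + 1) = c^3 - 8*c^2 + 9*c + 18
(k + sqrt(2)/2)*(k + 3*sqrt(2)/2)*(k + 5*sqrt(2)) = k^3 + 7*sqrt(2)*k^2 + 43*k/2 + 15*sqrt(2)/2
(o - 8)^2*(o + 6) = o^3 - 10*o^2 - 32*o + 384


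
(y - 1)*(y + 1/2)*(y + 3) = y^3 + 5*y^2/2 - 2*y - 3/2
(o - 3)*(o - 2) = o^2 - 5*o + 6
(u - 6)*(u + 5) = u^2 - u - 30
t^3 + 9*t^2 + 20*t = t*(t + 4)*(t + 5)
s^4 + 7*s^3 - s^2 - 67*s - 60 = (s - 3)*(s + 1)*(s + 4)*(s + 5)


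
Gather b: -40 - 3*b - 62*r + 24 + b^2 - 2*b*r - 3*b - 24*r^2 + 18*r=b^2 + b*(-2*r - 6) - 24*r^2 - 44*r - 16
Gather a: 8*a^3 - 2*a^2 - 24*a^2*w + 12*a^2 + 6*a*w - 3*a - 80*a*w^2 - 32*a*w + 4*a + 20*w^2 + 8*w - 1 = 8*a^3 + a^2*(10 - 24*w) + a*(-80*w^2 - 26*w + 1) + 20*w^2 + 8*w - 1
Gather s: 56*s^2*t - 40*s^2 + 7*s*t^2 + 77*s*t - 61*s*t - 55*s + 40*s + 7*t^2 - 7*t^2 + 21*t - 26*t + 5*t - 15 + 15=s^2*(56*t - 40) + s*(7*t^2 + 16*t - 15)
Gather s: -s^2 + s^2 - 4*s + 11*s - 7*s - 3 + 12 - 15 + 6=0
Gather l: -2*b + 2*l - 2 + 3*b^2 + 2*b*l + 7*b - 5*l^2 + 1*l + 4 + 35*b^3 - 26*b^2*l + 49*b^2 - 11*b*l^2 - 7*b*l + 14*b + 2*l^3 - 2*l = 35*b^3 + 52*b^2 + 19*b + 2*l^3 + l^2*(-11*b - 5) + l*(-26*b^2 - 5*b + 1) + 2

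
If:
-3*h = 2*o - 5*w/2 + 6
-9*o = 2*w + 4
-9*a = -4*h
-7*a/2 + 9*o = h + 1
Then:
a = -1796/2191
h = -4041/2191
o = -904/2191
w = -314/2191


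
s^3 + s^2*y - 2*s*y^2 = s*(s - y)*(s + 2*y)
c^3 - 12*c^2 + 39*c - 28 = (c - 7)*(c - 4)*(c - 1)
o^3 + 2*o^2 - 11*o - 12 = (o - 3)*(o + 1)*(o + 4)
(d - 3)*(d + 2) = d^2 - d - 6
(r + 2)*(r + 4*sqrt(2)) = r^2 + 2*r + 4*sqrt(2)*r + 8*sqrt(2)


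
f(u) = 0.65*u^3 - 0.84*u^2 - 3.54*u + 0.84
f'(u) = 1.95*u^2 - 1.68*u - 3.54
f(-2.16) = -1.98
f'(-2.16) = 9.19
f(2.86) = -0.95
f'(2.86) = 7.61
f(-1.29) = 2.61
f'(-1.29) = 1.87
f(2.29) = -3.87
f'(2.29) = 2.84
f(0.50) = -1.06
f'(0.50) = -3.89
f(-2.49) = -5.59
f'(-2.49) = 12.73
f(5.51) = 64.57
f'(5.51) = 46.41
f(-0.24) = 1.63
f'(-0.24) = -3.02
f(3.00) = 0.21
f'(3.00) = 8.97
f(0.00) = 0.84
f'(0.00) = -3.54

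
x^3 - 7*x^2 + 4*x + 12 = (x - 6)*(x - 2)*(x + 1)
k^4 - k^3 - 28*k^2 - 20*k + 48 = (k - 6)*(k - 1)*(k + 2)*(k + 4)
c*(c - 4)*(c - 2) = c^3 - 6*c^2 + 8*c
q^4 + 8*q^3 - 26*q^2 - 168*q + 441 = (q - 3)^2*(q + 7)^2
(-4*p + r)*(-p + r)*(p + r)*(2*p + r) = 8*p^4 + 2*p^3*r - 9*p^2*r^2 - 2*p*r^3 + r^4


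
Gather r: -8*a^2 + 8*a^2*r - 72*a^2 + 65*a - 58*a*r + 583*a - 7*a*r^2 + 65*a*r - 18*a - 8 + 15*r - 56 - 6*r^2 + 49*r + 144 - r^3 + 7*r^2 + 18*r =-80*a^2 + 630*a - r^3 + r^2*(1 - 7*a) + r*(8*a^2 + 7*a + 82) + 80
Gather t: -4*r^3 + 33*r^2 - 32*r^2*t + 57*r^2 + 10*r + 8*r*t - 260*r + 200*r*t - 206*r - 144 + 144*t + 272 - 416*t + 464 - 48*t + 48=-4*r^3 + 90*r^2 - 456*r + t*(-32*r^2 + 208*r - 320) + 640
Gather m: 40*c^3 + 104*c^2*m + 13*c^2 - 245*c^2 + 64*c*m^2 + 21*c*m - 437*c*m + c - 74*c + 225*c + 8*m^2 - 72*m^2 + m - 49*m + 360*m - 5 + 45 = 40*c^3 - 232*c^2 + 152*c + m^2*(64*c - 64) + m*(104*c^2 - 416*c + 312) + 40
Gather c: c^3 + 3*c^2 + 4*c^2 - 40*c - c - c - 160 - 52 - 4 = c^3 + 7*c^2 - 42*c - 216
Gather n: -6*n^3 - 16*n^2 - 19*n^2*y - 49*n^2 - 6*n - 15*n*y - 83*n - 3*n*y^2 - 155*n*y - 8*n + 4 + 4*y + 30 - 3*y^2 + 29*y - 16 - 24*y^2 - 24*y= -6*n^3 + n^2*(-19*y - 65) + n*(-3*y^2 - 170*y - 97) - 27*y^2 + 9*y + 18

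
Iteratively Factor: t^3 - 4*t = (t + 2)*(t^2 - 2*t) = t*(t + 2)*(t - 2)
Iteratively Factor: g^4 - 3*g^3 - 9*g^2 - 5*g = (g + 1)*(g^3 - 4*g^2 - 5*g) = (g - 5)*(g + 1)*(g^2 + g) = (g - 5)*(g + 1)^2*(g)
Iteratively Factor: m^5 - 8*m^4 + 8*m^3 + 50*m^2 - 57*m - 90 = (m + 2)*(m^4 - 10*m^3 + 28*m^2 - 6*m - 45) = (m - 5)*(m + 2)*(m^3 - 5*m^2 + 3*m + 9) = (m - 5)*(m - 3)*(m + 2)*(m^2 - 2*m - 3) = (m - 5)*(m - 3)*(m + 1)*(m + 2)*(m - 3)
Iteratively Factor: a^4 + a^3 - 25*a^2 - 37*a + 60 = (a - 5)*(a^3 + 6*a^2 + 5*a - 12) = (a - 5)*(a + 4)*(a^2 + 2*a - 3) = (a - 5)*(a - 1)*(a + 4)*(a + 3)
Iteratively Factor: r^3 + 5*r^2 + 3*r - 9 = (r - 1)*(r^2 + 6*r + 9) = (r - 1)*(r + 3)*(r + 3)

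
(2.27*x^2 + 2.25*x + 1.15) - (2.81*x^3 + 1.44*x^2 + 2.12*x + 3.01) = -2.81*x^3 + 0.83*x^2 + 0.13*x - 1.86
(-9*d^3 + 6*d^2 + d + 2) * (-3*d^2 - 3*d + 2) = 27*d^5 + 9*d^4 - 39*d^3 + 3*d^2 - 4*d + 4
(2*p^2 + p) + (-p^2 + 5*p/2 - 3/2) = p^2 + 7*p/2 - 3/2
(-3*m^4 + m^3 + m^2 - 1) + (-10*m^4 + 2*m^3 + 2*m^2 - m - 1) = -13*m^4 + 3*m^3 + 3*m^2 - m - 2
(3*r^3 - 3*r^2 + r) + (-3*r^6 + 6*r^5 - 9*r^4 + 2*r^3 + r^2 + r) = -3*r^6 + 6*r^5 - 9*r^4 + 5*r^3 - 2*r^2 + 2*r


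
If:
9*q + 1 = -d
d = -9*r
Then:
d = -9*r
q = r - 1/9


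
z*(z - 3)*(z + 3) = z^3 - 9*z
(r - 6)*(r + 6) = r^2 - 36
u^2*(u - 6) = u^3 - 6*u^2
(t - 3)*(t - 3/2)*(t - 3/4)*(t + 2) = t^4 - 13*t^3/4 - 21*t^2/8 + 99*t/8 - 27/4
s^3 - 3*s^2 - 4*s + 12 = (s - 3)*(s - 2)*(s + 2)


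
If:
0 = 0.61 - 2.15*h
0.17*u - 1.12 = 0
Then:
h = 0.28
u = 6.59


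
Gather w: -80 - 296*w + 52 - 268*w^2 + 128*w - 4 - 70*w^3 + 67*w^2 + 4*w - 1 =-70*w^3 - 201*w^2 - 164*w - 33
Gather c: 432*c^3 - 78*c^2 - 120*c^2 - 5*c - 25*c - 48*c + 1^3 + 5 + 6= 432*c^3 - 198*c^2 - 78*c + 12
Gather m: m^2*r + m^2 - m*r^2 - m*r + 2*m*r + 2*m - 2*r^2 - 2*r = m^2*(r + 1) + m*(-r^2 + r + 2) - 2*r^2 - 2*r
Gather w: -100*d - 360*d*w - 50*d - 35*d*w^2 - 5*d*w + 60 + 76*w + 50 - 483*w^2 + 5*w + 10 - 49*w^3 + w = -150*d - 49*w^3 + w^2*(-35*d - 483) + w*(82 - 365*d) + 120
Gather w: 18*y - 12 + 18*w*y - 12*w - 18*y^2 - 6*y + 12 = w*(18*y - 12) - 18*y^2 + 12*y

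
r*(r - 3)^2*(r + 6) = r^4 - 27*r^2 + 54*r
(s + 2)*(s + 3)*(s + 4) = s^3 + 9*s^2 + 26*s + 24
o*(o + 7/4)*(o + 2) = o^3 + 15*o^2/4 + 7*o/2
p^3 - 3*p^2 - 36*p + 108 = (p - 6)*(p - 3)*(p + 6)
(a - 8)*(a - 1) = a^2 - 9*a + 8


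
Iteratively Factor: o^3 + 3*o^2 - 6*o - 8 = (o - 2)*(o^2 + 5*o + 4) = (o - 2)*(o + 1)*(o + 4)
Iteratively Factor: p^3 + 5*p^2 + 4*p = (p + 4)*(p^2 + p) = p*(p + 4)*(p + 1)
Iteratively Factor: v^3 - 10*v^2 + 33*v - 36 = (v - 3)*(v^2 - 7*v + 12) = (v - 4)*(v - 3)*(v - 3)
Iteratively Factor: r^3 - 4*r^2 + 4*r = (r - 2)*(r^2 - 2*r) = (r - 2)^2*(r)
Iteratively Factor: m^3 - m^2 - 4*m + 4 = (m + 2)*(m^2 - 3*m + 2) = (m - 2)*(m + 2)*(m - 1)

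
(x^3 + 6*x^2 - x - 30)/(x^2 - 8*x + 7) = (x^3 + 6*x^2 - x - 30)/(x^2 - 8*x + 7)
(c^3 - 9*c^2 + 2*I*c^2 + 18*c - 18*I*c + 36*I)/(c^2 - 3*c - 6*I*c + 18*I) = (c^2 + 2*c*(-3 + I) - 12*I)/(c - 6*I)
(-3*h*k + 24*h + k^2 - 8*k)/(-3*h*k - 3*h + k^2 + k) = (k - 8)/(k + 1)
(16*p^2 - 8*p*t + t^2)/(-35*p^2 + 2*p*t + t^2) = (16*p^2 - 8*p*t + t^2)/(-35*p^2 + 2*p*t + t^2)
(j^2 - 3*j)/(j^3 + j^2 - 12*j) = 1/(j + 4)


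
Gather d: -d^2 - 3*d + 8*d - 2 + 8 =-d^2 + 5*d + 6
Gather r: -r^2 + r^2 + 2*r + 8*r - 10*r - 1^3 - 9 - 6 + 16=0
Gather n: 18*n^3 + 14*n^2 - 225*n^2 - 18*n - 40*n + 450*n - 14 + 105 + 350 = 18*n^3 - 211*n^2 + 392*n + 441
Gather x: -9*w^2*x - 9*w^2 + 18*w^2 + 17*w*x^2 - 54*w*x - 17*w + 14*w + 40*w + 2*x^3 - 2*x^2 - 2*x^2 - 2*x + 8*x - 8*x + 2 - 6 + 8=9*w^2 + 37*w + 2*x^3 + x^2*(17*w - 4) + x*(-9*w^2 - 54*w - 2) + 4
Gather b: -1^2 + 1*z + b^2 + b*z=b^2 + b*z + z - 1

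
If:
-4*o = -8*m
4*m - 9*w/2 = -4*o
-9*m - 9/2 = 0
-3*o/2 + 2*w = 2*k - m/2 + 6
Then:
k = -89/24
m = -1/2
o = -1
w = -4/3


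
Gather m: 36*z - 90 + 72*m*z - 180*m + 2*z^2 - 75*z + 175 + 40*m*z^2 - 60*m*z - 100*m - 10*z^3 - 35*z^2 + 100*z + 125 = m*(40*z^2 + 12*z - 280) - 10*z^3 - 33*z^2 + 61*z + 210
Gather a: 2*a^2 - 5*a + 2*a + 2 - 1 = 2*a^2 - 3*a + 1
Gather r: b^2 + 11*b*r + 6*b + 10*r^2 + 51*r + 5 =b^2 + 6*b + 10*r^2 + r*(11*b + 51) + 5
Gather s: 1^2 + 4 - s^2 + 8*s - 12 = -s^2 + 8*s - 7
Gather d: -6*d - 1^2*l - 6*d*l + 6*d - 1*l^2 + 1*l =-6*d*l - l^2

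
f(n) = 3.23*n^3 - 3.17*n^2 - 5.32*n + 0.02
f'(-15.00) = 2270.03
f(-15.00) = -11534.68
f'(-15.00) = 2270.03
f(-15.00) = -11534.68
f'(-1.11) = 13.66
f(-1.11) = -2.40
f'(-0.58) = 1.62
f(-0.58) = 1.41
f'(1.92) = 18.23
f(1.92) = 0.98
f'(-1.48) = 25.29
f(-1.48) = -9.52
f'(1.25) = 1.90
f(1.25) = -5.27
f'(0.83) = -3.91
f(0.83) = -4.73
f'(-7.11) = 529.61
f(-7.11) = -1283.35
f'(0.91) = -3.07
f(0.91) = -5.01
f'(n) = 9.69*n^2 - 6.34*n - 5.32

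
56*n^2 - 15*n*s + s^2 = (-8*n + s)*(-7*n + s)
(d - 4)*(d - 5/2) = d^2 - 13*d/2 + 10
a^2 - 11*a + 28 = (a - 7)*(a - 4)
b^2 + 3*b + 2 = (b + 1)*(b + 2)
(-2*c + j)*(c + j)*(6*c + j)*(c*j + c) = -12*c^4*j - 12*c^4 - 8*c^3*j^2 - 8*c^3*j + 5*c^2*j^3 + 5*c^2*j^2 + c*j^4 + c*j^3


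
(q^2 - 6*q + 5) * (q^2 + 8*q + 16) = q^4 + 2*q^3 - 27*q^2 - 56*q + 80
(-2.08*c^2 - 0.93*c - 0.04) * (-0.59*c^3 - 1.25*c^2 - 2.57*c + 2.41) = 1.2272*c^5 + 3.1487*c^4 + 6.5317*c^3 - 2.5727*c^2 - 2.1385*c - 0.0964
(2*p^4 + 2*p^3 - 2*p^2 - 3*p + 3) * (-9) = -18*p^4 - 18*p^3 + 18*p^2 + 27*p - 27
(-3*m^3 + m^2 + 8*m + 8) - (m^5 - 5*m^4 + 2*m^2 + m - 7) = -m^5 + 5*m^4 - 3*m^3 - m^2 + 7*m + 15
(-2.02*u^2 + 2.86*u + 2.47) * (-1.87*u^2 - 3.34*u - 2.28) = 3.7774*u^4 + 1.3986*u^3 - 9.5657*u^2 - 14.7706*u - 5.6316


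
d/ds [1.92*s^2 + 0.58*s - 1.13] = 3.84*s + 0.58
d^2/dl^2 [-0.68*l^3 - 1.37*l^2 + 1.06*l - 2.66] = -4.08*l - 2.74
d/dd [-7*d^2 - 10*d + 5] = -14*d - 10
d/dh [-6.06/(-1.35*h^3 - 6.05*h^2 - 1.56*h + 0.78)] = (-24.543*h^2 - 73.326*h - 9.4536)/(1.35*h^3 + 6.05*h^2 + 1.56*h - 0.78)^2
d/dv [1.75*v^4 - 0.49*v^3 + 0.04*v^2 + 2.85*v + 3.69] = 7.0*v^3 - 1.47*v^2 + 0.08*v + 2.85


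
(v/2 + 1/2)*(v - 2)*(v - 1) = v^3/2 - v^2 - v/2 + 1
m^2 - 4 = (m - 2)*(m + 2)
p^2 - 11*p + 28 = (p - 7)*(p - 4)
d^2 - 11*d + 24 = (d - 8)*(d - 3)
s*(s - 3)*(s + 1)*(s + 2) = s^4 - 7*s^2 - 6*s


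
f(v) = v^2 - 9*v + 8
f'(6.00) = 3.00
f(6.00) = -10.00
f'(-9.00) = -27.00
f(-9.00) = 170.00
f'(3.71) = -1.58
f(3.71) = -11.63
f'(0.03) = -8.94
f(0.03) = 7.73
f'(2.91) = -3.18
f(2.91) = -9.72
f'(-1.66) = -12.32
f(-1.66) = 25.70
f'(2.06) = -4.88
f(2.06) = -6.30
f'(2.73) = -3.54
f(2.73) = -9.12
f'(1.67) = -5.66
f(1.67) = -4.24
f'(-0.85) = -10.70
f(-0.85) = 16.37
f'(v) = 2*v - 9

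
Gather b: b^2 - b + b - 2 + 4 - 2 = b^2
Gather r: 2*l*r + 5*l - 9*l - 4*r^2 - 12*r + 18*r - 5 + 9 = -4*l - 4*r^2 + r*(2*l + 6) + 4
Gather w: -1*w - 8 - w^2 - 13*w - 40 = -w^2 - 14*w - 48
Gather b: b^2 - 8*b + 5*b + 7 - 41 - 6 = b^2 - 3*b - 40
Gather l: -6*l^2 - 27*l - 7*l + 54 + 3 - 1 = -6*l^2 - 34*l + 56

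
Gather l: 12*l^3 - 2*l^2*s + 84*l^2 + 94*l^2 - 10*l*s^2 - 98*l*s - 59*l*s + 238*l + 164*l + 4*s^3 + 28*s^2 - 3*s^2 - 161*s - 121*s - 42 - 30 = 12*l^3 + l^2*(178 - 2*s) + l*(-10*s^2 - 157*s + 402) + 4*s^3 + 25*s^2 - 282*s - 72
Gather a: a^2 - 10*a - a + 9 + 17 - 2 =a^2 - 11*a + 24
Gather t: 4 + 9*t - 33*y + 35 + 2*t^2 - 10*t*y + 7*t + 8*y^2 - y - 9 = 2*t^2 + t*(16 - 10*y) + 8*y^2 - 34*y + 30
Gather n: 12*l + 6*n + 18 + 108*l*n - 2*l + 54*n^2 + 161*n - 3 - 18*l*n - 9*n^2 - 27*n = 10*l + 45*n^2 + n*(90*l + 140) + 15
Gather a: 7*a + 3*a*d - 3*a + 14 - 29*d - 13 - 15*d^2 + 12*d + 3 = a*(3*d + 4) - 15*d^2 - 17*d + 4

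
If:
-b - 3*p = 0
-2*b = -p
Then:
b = 0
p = 0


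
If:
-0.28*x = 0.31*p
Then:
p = -0.903225806451613*x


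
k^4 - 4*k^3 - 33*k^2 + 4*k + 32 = (k - 8)*(k - 1)*(k + 1)*(k + 4)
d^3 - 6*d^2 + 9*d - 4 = (d - 4)*(d - 1)^2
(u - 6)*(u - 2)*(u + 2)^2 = u^4 - 4*u^3 - 16*u^2 + 16*u + 48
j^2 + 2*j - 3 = (j - 1)*(j + 3)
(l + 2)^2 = l^2 + 4*l + 4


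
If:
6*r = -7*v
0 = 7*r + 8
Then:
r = -8/7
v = 48/49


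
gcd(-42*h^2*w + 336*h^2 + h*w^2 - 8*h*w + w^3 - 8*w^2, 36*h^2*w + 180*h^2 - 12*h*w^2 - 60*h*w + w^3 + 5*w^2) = -6*h + w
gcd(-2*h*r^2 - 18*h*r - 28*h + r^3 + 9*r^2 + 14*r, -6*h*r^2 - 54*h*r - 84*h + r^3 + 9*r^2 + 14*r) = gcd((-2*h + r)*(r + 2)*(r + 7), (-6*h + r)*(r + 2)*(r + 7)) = r^2 + 9*r + 14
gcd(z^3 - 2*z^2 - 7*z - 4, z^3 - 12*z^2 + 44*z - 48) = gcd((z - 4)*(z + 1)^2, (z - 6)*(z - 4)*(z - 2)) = z - 4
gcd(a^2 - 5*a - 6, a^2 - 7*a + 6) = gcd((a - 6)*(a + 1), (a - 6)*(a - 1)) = a - 6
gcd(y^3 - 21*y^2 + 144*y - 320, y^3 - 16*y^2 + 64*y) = y^2 - 16*y + 64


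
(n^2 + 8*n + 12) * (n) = n^3 + 8*n^2 + 12*n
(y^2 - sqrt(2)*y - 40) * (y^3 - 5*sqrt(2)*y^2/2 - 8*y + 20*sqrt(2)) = y^5 - 7*sqrt(2)*y^4/2 - 43*y^3 + 128*sqrt(2)*y^2 + 280*y - 800*sqrt(2)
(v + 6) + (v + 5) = 2*v + 11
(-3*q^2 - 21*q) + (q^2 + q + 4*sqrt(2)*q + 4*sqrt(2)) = -2*q^2 - 20*q + 4*sqrt(2)*q + 4*sqrt(2)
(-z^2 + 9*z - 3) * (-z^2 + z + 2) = z^4 - 10*z^3 + 10*z^2 + 15*z - 6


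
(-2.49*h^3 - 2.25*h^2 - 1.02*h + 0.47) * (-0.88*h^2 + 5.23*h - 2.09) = 2.1912*h^5 - 11.0427*h^4 - 5.6658*h^3 - 1.0457*h^2 + 4.5899*h - 0.9823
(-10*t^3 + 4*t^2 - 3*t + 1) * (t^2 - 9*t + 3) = -10*t^5 + 94*t^4 - 69*t^3 + 40*t^2 - 18*t + 3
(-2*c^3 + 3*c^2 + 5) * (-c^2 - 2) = 2*c^5 - 3*c^4 + 4*c^3 - 11*c^2 - 10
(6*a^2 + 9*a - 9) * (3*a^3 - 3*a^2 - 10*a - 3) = 18*a^5 + 9*a^4 - 114*a^3 - 81*a^2 + 63*a + 27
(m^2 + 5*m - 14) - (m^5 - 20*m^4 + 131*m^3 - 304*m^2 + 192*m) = -m^5 + 20*m^4 - 131*m^3 + 305*m^2 - 187*m - 14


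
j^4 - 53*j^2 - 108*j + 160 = (j - 8)*(j - 1)*(j + 4)*(j + 5)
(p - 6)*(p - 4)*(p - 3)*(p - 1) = p^4 - 14*p^3 + 67*p^2 - 126*p + 72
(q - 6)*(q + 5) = q^2 - q - 30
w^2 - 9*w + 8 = (w - 8)*(w - 1)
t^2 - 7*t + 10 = (t - 5)*(t - 2)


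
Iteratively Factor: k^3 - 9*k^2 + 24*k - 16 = (k - 4)*(k^2 - 5*k + 4) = (k - 4)^2*(k - 1)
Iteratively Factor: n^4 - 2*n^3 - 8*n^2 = (n)*(n^3 - 2*n^2 - 8*n) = n*(n - 4)*(n^2 + 2*n) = n*(n - 4)*(n + 2)*(n)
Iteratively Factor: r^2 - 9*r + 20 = (r - 5)*(r - 4)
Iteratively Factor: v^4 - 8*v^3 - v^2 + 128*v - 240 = (v - 4)*(v^3 - 4*v^2 - 17*v + 60) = (v - 4)*(v - 3)*(v^2 - v - 20) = (v - 5)*(v - 4)*(v - 3)*(v + 4)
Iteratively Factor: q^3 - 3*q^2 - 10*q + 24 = (q - 2)*(q^2 - q - 12) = (q - 4)*(q - 2)*(q + 3)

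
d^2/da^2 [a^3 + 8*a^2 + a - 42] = 6*a + 16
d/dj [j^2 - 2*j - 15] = 2*j - 2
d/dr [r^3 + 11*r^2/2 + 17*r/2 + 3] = 3*r^2 + 11*r + 17/2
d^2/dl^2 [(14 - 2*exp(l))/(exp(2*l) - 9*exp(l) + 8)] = 2*(-exp(4*l) + 19*exp(3*l) - 141*exp(2*l) + 271*exp(l) + 440)*exp(l)/(exp(6*l) - 27*exp(5*l) + 267*exp(4*l) - 1161*exp(3*l) + 2136*exp(2*l) - 1728*exp(l) + 512)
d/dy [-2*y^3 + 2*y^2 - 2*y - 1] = -6*y^2 + 4*y - 2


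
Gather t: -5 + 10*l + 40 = 10*l + 35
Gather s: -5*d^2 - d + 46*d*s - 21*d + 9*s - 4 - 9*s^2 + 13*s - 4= -5*d^2 - 22*d - 9*s^2 + s*(46*d + 22) - 8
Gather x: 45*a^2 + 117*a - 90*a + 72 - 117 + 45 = 45*a^2 + 27*a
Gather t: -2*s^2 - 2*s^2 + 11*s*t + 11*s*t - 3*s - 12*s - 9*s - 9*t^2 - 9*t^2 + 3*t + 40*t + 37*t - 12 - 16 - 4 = -4*s^2 - 24*s - 18*t^2 + t*(22*s + 80) - 32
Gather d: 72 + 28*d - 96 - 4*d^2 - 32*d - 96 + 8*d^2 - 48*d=4*d^2 - 52*d - 120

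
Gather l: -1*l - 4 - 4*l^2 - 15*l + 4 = -4*l^2 - 16*l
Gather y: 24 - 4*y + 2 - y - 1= 25 - 5*y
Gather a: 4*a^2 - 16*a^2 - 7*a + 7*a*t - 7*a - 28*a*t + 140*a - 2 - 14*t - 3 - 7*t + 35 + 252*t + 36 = -12*a^2 + a*(126 - 21*t) + 231*t + 66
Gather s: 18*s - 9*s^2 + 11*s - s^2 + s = -10*s^2 + 30*s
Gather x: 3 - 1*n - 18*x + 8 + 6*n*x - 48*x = -n + x*(6*n - 66) + 11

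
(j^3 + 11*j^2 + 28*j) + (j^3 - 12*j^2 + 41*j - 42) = 2*j^3 - j^2 + 69*j - 42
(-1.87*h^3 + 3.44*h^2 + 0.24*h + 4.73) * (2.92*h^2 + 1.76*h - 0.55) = -5.4604*h^5 + 6.7536*h^4 + 7.7837*h^3 + 12.342*h^2 + 8.1928*h - 2.6015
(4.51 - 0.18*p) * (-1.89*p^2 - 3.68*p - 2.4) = 0.3402*p^3 - 7.8615*p^2 - 16.1648*p - 10.824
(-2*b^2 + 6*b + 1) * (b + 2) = -2*b^3 + 2*b^2 + 13*b + 2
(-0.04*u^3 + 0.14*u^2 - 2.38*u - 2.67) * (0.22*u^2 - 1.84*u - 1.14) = -0.0088*u^5 + 0.1044*u^4 - 0.7356*u^3 + 3.6322*u^2 + 7.626*u + 3.0438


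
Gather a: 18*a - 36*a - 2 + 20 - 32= -18*a - 14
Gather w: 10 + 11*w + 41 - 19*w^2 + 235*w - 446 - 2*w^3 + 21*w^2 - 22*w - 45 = -2*w^3 + 2*w^2 + 224*w - 440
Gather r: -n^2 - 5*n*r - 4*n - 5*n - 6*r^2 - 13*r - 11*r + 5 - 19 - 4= -n^2 - 9*n - 6*r^2 + r*(-5*n - 24) - 18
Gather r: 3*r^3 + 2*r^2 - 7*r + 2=3*r^3 + 2*r^2 - 7*r + 2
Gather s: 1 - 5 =-4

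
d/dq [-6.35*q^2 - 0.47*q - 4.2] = -12.7*q - 0.47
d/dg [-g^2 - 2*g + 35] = -2*g - 2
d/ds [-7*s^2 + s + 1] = 1 - 14*s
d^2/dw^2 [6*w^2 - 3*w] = 12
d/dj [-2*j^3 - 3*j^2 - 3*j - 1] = -6*j^2 - 6*j - 3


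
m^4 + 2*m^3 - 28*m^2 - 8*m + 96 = (m - 4)*(m - 2)*(m + 2)*(m + 6)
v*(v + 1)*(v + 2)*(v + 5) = v^4 + 8*v^3 + 17*v^2 + 10*v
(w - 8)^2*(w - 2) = w^3 - 18*w^2 + 96*w - 128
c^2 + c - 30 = (c - 5)*(c + 6)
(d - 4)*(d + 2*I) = d^2 - 4*d + 2*I*d - 8*I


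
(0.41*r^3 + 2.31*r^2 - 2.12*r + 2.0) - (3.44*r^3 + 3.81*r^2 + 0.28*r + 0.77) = -3.03*r^3 - 1.5*r^2 - 2.4*r + 1.23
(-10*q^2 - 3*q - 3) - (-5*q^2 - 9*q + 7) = -5*q^2 + 6*q - 10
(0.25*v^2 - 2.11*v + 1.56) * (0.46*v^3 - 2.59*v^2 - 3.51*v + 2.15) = 0.115*v^5 - 1.6181*v^4 + 5.305*v^3 + 3.9032*v^2 - 10.0121*v + 3.354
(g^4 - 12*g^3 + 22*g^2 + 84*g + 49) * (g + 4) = g^5 - 8*g^4 - 26*g^3 + 172*g^2 + 385*g + 196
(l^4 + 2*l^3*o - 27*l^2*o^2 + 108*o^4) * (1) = l^4 + 2*l^3*o - 27*l^2*o^2 + 108*o^4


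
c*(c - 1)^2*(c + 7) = c^4 + 5*c^3 - 13*c^2 + 7*c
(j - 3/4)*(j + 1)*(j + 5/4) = j^3 + 3*j^2/2 - 7*j/16 - 15/16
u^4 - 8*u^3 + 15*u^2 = u^2*(u - 5)*(u - 3)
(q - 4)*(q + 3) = q^2 - q - 12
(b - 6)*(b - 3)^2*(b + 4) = b^4 - 8*b^3 - 3*b^2 + 126*b - 216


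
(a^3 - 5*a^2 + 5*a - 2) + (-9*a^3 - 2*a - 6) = -8*a^3 - 5*a^2 + 3*a - 8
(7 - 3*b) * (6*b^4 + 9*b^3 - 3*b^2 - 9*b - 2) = -18*b^5 + 15*b^4 + 72*b^3 + 6*b^2 - 57*b - 14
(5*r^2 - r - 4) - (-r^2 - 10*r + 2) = 6*r^2 + 9*r - 6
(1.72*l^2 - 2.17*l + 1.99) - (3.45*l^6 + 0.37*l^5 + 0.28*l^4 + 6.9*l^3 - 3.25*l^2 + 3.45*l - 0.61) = -3.45*l^6 - 0.37*l^5 - 0.28*l^4 - 6.9*l^3 + 4.97*l^2 - 5.62*l + 2.6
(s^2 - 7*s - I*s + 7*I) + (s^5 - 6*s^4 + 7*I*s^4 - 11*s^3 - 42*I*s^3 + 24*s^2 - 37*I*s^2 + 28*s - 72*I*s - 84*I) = s^5 - 6*s^4 + 7*I*s^4 - 11*s^3 - 42*I*s^3 + 25*s^2 - 37*I*s^2 + 21*s - 73*I*s - 77*I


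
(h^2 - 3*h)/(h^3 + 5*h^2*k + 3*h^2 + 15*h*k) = (h - 3)/(h^2 + 5*h*k + 3*h + 15*k)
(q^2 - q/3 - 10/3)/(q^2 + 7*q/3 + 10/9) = 3*(q - 2)/(3*q + 2)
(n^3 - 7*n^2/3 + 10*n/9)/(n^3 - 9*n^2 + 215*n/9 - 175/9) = n*(3*n - 2)/(3*n^2 - 22*n + 35)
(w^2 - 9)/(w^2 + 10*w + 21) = (w - 3)/(w + 7)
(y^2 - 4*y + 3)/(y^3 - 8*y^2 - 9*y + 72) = (y - 1)/(y^2 - 5*y - 24)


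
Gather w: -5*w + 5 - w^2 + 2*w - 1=-w^2 - 3*w + 4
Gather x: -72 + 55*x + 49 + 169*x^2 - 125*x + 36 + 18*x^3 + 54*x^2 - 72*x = 18*x^3 + 223*x^2 - 142*x + 13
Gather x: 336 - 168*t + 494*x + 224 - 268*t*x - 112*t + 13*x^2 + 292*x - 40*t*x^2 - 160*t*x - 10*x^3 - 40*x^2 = -280*t - 10*x^3 + x^2*(-40*t - 27) + x*(786 - 428*t) + 560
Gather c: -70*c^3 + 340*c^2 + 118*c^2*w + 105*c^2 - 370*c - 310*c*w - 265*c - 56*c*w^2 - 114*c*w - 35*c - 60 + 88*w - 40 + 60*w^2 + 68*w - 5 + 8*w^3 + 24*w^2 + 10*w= -70*c^3 + c^2*(118*w + 445) + c*(-56*w^2 - 424*w - 670) + 8*w^3 + 84*w^2 + 166*w - 105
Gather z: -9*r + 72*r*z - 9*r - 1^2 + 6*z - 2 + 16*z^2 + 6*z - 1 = -18*r + 16*z^2 + z*(72*r + 12) - 4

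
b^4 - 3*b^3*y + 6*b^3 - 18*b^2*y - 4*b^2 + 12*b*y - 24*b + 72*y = (b - 2)*(b + 2)*(b + 6)*(b - 3*y)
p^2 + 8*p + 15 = (p + 3)*(p + 5)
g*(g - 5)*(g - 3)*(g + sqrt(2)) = g^4 - 8*g^3 + sqrt(2)*g^3 - 8*sqrt(2)*g^2 + 15*g^2 + 15*sqrt(2)*g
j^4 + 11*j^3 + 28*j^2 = j^2*(j + 4)*(j + 7)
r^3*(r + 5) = r^4 + 5*r^3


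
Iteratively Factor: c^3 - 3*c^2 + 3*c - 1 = (c - 1)*(c^2 - 2*c + 1) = (c - 1)^2*(c - 1)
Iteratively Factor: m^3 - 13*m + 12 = (m + 4)*(m^2 - 4*m + 3) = (m - 3)*(m + 4)*(m - 1)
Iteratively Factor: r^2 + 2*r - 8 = (r - 2)*(r + 4)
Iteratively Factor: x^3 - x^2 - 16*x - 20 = (x - 5)*(x^2 + 4*x + 4) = (x - 5)*(x + 2)*(x + 2)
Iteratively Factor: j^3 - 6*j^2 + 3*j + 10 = (j - 5)*(j^2 - j - 2) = (j - 5)*(j + 1)*(j - 2)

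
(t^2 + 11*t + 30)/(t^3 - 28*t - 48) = (t^2 + 11*t + 30)/(t^3 - 28*t - 48)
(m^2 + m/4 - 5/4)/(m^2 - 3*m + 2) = (m + 5/4)/(m - 2)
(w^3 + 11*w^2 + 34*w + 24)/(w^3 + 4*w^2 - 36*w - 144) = (w + 1)/(w - 6)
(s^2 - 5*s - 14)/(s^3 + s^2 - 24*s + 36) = (s^2 - 5*s - 14)/(s^3 + s^2 - 24*s + 36)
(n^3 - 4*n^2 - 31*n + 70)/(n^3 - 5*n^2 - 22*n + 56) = (n + 5)/(n + 4)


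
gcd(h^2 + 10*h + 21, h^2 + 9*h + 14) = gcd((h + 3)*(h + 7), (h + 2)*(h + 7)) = h + 7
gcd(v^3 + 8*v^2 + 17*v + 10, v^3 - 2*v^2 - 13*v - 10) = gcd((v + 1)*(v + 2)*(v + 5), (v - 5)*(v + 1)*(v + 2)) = v^2 + 3*v + 2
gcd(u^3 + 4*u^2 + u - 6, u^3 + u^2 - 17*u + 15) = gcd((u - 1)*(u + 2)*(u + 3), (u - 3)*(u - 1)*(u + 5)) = u - 1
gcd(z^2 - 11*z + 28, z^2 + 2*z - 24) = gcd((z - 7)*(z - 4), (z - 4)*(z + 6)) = z - 4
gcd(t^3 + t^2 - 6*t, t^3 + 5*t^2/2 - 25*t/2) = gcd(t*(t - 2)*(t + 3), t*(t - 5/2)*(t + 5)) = t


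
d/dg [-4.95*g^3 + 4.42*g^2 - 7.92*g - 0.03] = -14.85*g^2 + 8.84*g - 7.92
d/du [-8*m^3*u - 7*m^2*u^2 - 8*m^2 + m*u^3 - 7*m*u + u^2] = -8*m^3 - 14*m^2*u + 3*m*u^2 - 7*m + 2*u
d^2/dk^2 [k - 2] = 0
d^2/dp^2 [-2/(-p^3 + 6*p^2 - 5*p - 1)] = 4*(3*(2 - p)*(p^3 - 6*p^2 + 5*p + 1) + (3*p^2 - 12*p + 5)^2)/(p^3 - 6*p^2 + 5*p + 1)^3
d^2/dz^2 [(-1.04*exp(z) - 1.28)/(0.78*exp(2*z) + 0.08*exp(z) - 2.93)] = (-0.632736*exp(4*z) - 3.050112*exp(3*z) - 14.500512*exp(2*z) - 11.953216*exp(z) - 9.228328)*exp(z)/(0.474552*exp(6*z) + 0.146016*exp(5*z) - 5.33286*exp(4*z) - 1.09648*exp(3*z) + 20.03241*exp(2*z) + 2.060376*exp(z) - 25.153757)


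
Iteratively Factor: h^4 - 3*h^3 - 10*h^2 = (h + 2)*(h^3 - 5*h^2) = h*(h + 2)*(h^2 - 5*h) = h*(h - 5)*(h + 2)*(h)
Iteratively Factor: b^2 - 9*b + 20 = (b - 5)*(b - 4)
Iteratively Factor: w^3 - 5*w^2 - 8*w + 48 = (w - 4)*(w^2 - w - 12) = (w - 4)*(w + 3)*(w - 4)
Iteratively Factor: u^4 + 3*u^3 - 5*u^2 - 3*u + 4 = (u - 1)*(u^3 + 4*u^2 - u - 4) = (u - 1)*(u + 4)*(u^2 - 1) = (u - 1)^2*(u + 4)*(u + 1)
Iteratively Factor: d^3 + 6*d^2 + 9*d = (d)*(d^2 + 6*d + 9) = d*(d + 3)*(d + 3)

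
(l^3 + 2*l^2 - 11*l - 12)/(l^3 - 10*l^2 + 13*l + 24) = (l + 4)/(l - 8)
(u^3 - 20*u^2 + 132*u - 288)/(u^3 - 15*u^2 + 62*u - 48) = (u - 6)/(u - 1)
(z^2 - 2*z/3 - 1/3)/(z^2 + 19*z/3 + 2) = (z - 1)/(z + 6)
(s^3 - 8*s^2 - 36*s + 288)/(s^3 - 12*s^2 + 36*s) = (s^2 - 2*s - 48)/(s*(s - 6))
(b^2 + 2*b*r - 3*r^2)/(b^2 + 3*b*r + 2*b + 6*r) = (b - r)/(b + 2)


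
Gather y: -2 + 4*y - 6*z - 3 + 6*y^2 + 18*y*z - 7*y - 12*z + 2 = 6*y^2 + y*(18*z - 3) - 18*z - 3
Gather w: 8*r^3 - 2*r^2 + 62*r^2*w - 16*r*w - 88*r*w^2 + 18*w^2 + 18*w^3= 8*r^3 - 2*r^2 + 18*w^3 + w^2*(18 - 88*r) + w*(62*r^2 - 16*r)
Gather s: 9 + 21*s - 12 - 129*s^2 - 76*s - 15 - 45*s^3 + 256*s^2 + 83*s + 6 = -45*s^3 + 127*s^2 + 28*s - 12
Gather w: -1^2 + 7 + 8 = 14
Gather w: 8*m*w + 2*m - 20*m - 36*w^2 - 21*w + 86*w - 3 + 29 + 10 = -18*m - 36*w^2 + w*(8*m + 65) + 36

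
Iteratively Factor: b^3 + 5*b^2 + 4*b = (b + 1)*(b^2 + 4*b) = b*(b + 1)*(b + 4)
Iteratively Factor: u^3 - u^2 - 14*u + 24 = (u + 4)*(u^2 - 5*u + 6) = (u - 2)*(u + 4)*(u - 3)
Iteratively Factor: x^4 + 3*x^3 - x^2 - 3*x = (x + 1)*(x^3 + 2*x^2 - 3*x) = (x + 1)*(x + 3)*(x^2 - x) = (x - 1)*(x + 1)*(x + 3)*(x)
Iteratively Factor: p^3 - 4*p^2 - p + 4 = (p - 4)*(p^2 - 1) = (p - 4)*(p + 1)*(p - 1)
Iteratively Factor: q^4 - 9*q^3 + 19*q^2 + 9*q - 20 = (q - 5)*(q^3 - 4*q^2 - q + 4) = (q - 5)*(q + 1)*(q^2 - 5*q + 4) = (q - 5)*(q - 1)*(q + 1)*(q - 4)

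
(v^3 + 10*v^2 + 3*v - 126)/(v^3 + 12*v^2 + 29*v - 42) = (v - 3)/(v - 1)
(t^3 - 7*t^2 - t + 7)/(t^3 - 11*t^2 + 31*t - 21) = (t + 1)/(t - 3)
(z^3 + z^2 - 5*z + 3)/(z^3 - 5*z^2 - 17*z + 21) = (z - 1)/(z - 7)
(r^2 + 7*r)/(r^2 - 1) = r*(r + 7)/(r^2 - 1)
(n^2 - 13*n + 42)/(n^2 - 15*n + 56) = (n - 6)/(n - 8)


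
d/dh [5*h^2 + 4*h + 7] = 10*h + 4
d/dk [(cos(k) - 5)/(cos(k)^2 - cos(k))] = (sin(k) + 5*sin(k)/cos(k)^2 - 10*tan(k))/(cos(k) - 1)^2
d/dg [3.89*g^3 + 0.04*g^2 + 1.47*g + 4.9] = 11.67*g^2 + 0.08*g + 1.47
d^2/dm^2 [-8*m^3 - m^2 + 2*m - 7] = -48*m - 2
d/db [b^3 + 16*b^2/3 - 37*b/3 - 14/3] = 3*b^2 + 32*b/3 - 37/3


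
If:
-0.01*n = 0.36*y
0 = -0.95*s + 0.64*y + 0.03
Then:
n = -36.0*y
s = 0.673684210526316*y + 0.0315789473684211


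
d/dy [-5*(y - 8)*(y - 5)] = 65 - 10*y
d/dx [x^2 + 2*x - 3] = 2*x + 2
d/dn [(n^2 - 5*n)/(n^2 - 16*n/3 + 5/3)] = -3/(9*n^2 - 6*n + 1)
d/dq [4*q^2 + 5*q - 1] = 8*q + 5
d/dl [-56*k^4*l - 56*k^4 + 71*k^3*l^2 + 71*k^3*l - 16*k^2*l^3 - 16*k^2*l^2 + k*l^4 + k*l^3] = k*(-56*k^3 + 142*k^2*l + 71*k^2 - 48*k*l^2 - 32*k*l + 4*l^3 + 3*l^2)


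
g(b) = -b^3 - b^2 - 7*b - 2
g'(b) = -3*b^2 - 2*b - 7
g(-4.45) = 97.47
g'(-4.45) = -57.51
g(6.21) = -323.52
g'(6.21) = -135.11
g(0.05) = -2.35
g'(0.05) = -7.11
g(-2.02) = 16.30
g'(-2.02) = -15.20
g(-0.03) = -1.79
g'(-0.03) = -6.94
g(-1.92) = 14.83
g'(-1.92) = -14.22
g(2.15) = -31.61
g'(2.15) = -25.17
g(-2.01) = 16.15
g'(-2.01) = -15.10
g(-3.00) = 37.00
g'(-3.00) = -28.00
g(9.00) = -875.00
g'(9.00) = -268.00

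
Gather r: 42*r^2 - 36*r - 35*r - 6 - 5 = 42*r^2 - 71*r - 11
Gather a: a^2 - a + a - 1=a^2 - 1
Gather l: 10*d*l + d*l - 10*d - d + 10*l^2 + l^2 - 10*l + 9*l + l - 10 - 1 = 11*d*l - 11*d + 11*l^2 - 11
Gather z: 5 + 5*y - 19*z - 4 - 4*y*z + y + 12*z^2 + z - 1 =6*y + 12*z^2 + z*(-4*y - 18)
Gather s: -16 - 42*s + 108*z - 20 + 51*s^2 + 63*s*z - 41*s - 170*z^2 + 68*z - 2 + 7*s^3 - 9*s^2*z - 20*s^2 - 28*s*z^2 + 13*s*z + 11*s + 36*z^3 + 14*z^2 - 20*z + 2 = 7*s^3 + s^2*(31 - 9*z) + s*(-28*z^2 + 76*z - 72) + 36*z^3 - 156*z^2 + 156*z - 36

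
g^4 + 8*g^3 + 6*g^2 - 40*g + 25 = (g - 1)^2*(g + 5)^2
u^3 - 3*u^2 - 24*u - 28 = (u - 7)*(u + 2)^2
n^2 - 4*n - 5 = (n - 5)*(n + 1)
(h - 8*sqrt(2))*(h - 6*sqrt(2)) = h^2 - 14*sqrt(2)*h + 96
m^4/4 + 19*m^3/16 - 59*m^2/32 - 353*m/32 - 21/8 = (m/4 + 1)*(m - 3)*(m + 1/4)*(m + 7/2)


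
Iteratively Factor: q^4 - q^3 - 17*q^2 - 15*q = (q - 5)*(q^3 + 4*q^2 + 3*q) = (q - 5)*(q + 3)*(q^2 + q) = q*(q - 5)*(q + 3)*(q + 1)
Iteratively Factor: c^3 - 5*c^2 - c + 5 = (c + 1)*(c^2 - 6*c + 5) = (c - 5)*(c + 1)*(c - 1)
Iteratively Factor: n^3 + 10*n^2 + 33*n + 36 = (n + 4)*(n^2 + 6*n + 9) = (n + 3)*(n + 4)*(n + 3)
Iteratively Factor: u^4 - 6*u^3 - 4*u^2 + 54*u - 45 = (u - 3)*(u^3 - 3*u^2 - 13*u + 15) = (u - 3)*(u + 3)*(u^2 - 6*u + 5) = (u - 5)*(u - 3)*(u + 3)*(u - 1)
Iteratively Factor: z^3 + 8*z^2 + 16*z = (z + 4)*(z^2 + 4*z) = (z + 4)^2*(z)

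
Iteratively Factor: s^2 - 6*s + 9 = (s - 3)*(s - 3)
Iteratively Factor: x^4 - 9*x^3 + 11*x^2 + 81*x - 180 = (x - 4)*(x^3 - 5*x^2 - 9*x + 45) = (x - 4)*(x + 3)*(x^2 - 8*x + 15) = (x - 4)*(x - 3)*(x + 3)*(x - 5)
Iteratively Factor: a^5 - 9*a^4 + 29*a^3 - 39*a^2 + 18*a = (a - 1)*(a^4 - 8*a^3 + 21*a^2 - 18*a) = (a - 3)*(a - 1)*(a^3 - 5*a^2 + 6*a) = (a - 3)*(a - 2)*(a - 1)*(a^2 - 3*a) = a*(a - 3)*(a - 2)*(a - 1)*(a - 3)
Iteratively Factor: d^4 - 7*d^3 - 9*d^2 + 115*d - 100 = (d + 4)*(d^3 - 11*d^2 + 35*d - 25) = (d - 1)*(d + 4)*(d^2 - 10*d + 25) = (d - 5)*(d - 1)*(d + 4)*(d - 5)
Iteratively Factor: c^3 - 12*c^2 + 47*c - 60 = (c - 4)*(c^2 - 8*c + 15) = (c - 5)*(c - 4)*(c - 3)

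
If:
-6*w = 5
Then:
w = -5/6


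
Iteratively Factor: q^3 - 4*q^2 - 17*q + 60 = (q - 3)*(q^2 - q - 20) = (q - 5)*(q - 3)*(q + 4)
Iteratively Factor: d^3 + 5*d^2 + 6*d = (d + 3)*(d^2 + 2*d) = d*(d + 3)*(d + 2)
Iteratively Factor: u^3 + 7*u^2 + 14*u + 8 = (u + 1)*(u^2 + 6*u + 8) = (u + 1)*(u + 4)*(u + 2)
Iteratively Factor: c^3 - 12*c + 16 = (c - 2)*(c^2 + 2*c - 8) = (c - 2)^2*(c + 4)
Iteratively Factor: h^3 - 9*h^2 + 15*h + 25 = (h - 5)*(h^2 - 4*h - 5) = (h - 5)*(h + 1)*(h - 5)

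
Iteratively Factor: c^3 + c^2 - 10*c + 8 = (c - 2)*(c^2 + 3*c - 4) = (c - 2)*(c - 1)*(c + 4)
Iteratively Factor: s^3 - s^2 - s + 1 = (s - 1)*(s^2 - 1) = (s - 1)*(s + 1)*(s - 1)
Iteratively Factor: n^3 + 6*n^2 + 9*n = (n + 3)*(n^2 + 3*n) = n*(n + 3)*(n + 3)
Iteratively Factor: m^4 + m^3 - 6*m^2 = (m)*(m^3 + m^2 - 6*m) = m^2*(m^2 + m - 6) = m^2*(m + 3)*(m - 2)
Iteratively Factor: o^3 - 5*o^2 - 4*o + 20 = (o - 2)*(o^2 - 3*o - 10) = (o - 5)*(o - 2)*(o + 2)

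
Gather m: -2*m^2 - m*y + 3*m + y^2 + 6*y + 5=-2*m^2 + m*(3 - y) + y^2 + 6*y + 5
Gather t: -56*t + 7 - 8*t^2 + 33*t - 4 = -8*t^2 - 23*t + 3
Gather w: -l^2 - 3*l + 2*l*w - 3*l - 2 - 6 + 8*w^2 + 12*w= -l^2 - 6*l + 8*w^2 + w*(2*l + 12) - 8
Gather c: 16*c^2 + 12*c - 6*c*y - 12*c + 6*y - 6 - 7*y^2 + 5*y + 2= 16*c^2 - 6*c*y - 7*y^2 + 11*y - 4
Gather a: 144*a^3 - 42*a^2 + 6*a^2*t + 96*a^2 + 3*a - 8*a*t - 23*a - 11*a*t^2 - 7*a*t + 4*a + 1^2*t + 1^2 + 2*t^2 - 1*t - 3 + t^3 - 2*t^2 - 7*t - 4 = 144*a^3 + a^2*(6*t + 54) + a*(-11*t^2 - 15*t - 16) + t^3 - 7*t - 6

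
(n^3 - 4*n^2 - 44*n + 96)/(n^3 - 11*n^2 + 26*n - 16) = (n + 6)/(n - 1)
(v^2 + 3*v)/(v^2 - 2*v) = (v + 3)/(v - 2)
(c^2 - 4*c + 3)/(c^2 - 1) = (c - 3)/(c + 1)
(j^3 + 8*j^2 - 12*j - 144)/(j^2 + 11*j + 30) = (j^2 + 2*j - 24)/(j + 5)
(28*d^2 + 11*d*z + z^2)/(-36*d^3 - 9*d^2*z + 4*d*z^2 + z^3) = (7*d + z)/(-9*d^2 + z^2)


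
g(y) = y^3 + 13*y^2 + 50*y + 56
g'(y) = 3*y^2 + 26*y + 50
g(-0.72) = 26.37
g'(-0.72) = 32.84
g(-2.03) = -0.29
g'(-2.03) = 9.58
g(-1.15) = 14.17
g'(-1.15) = 24.07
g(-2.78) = -4.02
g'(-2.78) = 0.91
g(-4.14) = 0.86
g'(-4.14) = -6.22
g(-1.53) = 6.35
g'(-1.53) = 17.24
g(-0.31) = 41.72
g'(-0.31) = 42.23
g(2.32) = 254.46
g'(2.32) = 126.47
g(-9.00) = -70.00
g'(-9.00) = 59.00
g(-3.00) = -4.00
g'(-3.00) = -1.00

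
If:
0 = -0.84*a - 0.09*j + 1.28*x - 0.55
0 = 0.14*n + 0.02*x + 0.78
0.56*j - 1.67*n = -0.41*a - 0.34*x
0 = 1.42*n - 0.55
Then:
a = -72.76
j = 79.75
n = 0.39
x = -41.71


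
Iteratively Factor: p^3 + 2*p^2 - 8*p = (p)*(p^2 + 2*p - 8) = p*(p - 2)*(p + 4)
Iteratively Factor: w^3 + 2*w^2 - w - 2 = (w + 1)*(w^2 + w - 2) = (w + 1)*(w + 2)*(w - 1)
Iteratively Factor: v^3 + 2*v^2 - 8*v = (v - 2)*(v^2 + 4*v) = v*(v - 2)*(v + 4)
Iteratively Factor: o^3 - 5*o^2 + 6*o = (o)*(o^2 - 5*o + 6) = o*(o - 2)*(o - 3)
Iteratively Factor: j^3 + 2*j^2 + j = (j)*(j^2 + 2*j + 1) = j*(j + 1)*(j + 1)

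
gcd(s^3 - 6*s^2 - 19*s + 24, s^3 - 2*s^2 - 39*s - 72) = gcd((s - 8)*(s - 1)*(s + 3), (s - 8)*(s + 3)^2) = s^2 - 5*s - 24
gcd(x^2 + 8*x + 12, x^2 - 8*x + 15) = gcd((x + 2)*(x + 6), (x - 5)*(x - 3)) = 1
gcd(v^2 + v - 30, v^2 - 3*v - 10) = v - 5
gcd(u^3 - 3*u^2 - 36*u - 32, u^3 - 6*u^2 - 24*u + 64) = u^2 - 4*u - 32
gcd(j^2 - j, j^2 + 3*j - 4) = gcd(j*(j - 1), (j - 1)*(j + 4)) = j - 1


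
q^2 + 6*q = q*(q + 6)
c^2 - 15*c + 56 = (c - 8)*(c - 7)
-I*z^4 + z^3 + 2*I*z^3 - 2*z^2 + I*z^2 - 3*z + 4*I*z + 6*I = (z - 3)*(z - I)*(z + 2*I)*(-I*z - I)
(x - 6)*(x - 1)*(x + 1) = x^3 - 6*x^2 - x + 6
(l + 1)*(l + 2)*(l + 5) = l^3 + 8*l^2 + 17*l + 10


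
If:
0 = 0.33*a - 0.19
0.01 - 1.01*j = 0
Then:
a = 0.58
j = 0.01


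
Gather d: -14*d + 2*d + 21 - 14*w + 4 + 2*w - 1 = -12*d - 12*w + 24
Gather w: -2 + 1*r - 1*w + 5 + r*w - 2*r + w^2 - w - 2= -r + w^2 + w*(r - 2) + 1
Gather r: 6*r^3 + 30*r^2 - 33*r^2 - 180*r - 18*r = 6*r^3 - 3*r^2 - 198*r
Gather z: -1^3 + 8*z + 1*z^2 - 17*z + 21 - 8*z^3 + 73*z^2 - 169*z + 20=-8*z^3 + 74*z^2 - 178*z + 40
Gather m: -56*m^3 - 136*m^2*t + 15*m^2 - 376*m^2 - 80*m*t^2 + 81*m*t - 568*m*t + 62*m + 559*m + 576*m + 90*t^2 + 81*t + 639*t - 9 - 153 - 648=-56*m^3 + m^2*(-136*t - 361) + m*(-80*t^2 - 487*t + 1197) + 90*t^2 + 720*t - 810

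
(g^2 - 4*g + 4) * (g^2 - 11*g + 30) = g^4 - 15*g^3 + 78*g^2 - 164*g + 120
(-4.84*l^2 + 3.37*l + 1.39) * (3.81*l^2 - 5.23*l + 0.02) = -18.4404*l^4 + 38.1529*l^3 - 12.426*l^2 - 7.2023*l + 0.0278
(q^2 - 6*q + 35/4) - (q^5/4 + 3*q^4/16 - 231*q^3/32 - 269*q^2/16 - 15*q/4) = -q^5/4 - 3*q^4/16 + 231*q^3/32 + 285*q^2/16 - 9*q/4 + 35/4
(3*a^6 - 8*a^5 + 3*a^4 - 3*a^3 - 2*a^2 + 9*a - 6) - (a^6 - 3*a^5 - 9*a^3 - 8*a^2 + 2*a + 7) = 2*a^6 - 5*a^5 + 3*a^4 + 6*a^3 + 6*a^2 + 7*a - 13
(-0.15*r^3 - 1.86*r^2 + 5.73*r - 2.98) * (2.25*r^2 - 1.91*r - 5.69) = -0.3375*r^5 - 3.8985*r^4 + 17.2986*r^3 - 7.0659*r^2 - 26.9119*r + 16.9562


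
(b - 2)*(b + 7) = b^2 + 5*b - 14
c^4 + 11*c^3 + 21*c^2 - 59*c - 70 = (c - 2)*(c + 1)*(c + 5)*(c + 7)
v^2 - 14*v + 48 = (v - 8)*(v - 6)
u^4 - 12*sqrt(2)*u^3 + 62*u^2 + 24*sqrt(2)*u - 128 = (u - 8*sqrt(2))*(u - 4*sqrt(2))*(u - sqrt(2))*(u + sqrt(2))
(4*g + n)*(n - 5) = 4*g*n - 20*g + n^2 - 5*n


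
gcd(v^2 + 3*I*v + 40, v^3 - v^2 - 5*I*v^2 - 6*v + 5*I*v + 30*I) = v - 5*I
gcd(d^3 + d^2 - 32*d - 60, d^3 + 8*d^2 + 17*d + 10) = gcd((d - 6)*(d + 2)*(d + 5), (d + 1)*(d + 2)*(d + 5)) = d^2 + 7*d + 10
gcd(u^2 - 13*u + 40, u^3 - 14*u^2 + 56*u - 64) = u - 8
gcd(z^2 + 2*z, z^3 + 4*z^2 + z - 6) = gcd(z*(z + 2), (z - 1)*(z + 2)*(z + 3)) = z + 2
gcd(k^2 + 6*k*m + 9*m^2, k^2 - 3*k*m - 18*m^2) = k + 3*m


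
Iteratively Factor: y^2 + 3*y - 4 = (y + 4)*(y - 1)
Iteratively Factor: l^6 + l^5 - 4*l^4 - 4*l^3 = (l - 2)*(l^5 + 3*l^4 + 2*l^3) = (l - 2)*(l + 2)*(l^4 + l^3) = (l - 2)*(l + 1)*(l + 2)*(l^3) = l*(l - 2)*(l + 1)*(l + 2)*(l^2) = l^2*(l - 2)*(l + 1)*(l + 2)*(l)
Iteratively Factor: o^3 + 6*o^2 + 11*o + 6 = (o + 2)*(o^2 + 4*o + 3) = (o + 2)*(o + 3)*(o + 1)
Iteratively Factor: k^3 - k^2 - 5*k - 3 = (k - 3)*(k^2 + 2*k + 1) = (k - 3)*(k + 1)*(k + 1)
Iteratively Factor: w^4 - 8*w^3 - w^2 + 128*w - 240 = (w - 5)*(w^3 - 3*w^2 - 16*w + 48) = (w - 5)*(w + 4)*(w^2 - 7*w + 12) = (w - 5)*(w - 3)*(w + 4)*(w - 4)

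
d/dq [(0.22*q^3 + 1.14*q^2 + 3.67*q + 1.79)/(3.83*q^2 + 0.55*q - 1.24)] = (0.8426*q^4 + 0.241999999999999*q^3 - 14.2475*q^2 - 16.5386*q - 5.5353)/(14.6689*q^4 + 4.213*q^3 - 9.1959*q^2 - 1.364*q + 1.5376)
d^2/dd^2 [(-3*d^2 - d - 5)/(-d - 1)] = 14/(d^3 + 3*d^2 + 3*d + 1)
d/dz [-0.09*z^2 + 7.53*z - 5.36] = 7.53 - 0.18*z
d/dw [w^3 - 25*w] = 3*w^2 - 25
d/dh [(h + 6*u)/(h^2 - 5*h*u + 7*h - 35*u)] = (h^2 - 5*h*u + 7*h - 35*u - (h + 6*u)*(2*h - 5*u + 7))/(h^2 - 5*h*u + 7*h - 35*u)^2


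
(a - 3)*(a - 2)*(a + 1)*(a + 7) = a^4 + 3*a^3 - 27*a^2 + 13*a + 42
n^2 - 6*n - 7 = (n - 7)*(n + 1)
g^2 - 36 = (g - 6)*(g + 6)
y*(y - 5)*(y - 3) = y^3 - 8*y^2 + 15*y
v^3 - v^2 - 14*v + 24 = (v - 3)*(v - 2)*(v + 4)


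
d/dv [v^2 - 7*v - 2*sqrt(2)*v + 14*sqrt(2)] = 2*v - 7 - 2*sqrt(2)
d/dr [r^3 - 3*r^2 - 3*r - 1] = 3*r^2 - 6*r - 3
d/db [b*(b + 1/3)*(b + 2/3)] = 3*b^2 + 2*b + 2/9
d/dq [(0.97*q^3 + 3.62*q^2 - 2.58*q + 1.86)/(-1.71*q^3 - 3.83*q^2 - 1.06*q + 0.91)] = (2.4751*q^4 - 10.88*q^3 - 1.5287*q^2 + 20.836*q - 0.3762)/(2.9241*q^6 + 13.0986*q^5 + 18.2941*q^4 + 5.0074*q^3 - 5.847*q^2 - 1.9292*q + 0.8281)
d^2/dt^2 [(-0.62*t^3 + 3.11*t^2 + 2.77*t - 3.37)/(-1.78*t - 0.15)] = (3.928816*t^3 + 0.99324*t^2 + 0.0837000000000008*t + 22.694246)/(5.639752*t^3 + 1.42578*t^2 + 0.12015*t + 0.003375)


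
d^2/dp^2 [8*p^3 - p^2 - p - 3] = 48*p - 2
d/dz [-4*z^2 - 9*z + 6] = -8*z - 9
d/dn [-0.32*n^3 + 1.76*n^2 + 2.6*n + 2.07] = -0.96*n^2 + 3.52*n + 2.6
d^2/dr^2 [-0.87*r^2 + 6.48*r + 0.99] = -1.74000000000000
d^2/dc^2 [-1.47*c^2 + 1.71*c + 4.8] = -2.94000000000000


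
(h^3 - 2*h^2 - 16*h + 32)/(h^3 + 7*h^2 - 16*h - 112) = (h - 2)/(h + 7)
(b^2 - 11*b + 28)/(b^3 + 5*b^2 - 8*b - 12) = (b^2 - 11*b + 28)/(b^3 + 5*b^2 - 8*b - 12)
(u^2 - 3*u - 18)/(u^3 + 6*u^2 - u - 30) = (u - 6)/(u^2 + 3*u - 10)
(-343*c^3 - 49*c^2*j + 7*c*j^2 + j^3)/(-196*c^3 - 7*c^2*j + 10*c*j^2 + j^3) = (7*c - j)/(4*c - j)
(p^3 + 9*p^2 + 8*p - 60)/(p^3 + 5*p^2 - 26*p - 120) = (p^2 + 3*p - 10)/(p^2 - p - 20)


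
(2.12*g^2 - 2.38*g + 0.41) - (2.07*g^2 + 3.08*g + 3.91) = 0.0500000000000003*g^2 - 5.46*g - 3.5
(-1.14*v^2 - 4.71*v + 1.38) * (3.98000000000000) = -4.5372*v^2 - 18.7458*v + 5.4924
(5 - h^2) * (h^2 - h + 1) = -h^4 + h^3 + 4*h^2 - 5*h + 5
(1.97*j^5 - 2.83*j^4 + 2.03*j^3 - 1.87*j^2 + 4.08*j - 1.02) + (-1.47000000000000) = 1.97*j^5 - 2.83*j^4 + 2.03*j^3 - 1.87*j^2 + 4.08*j - 2.49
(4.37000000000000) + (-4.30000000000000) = 0.0700000000000003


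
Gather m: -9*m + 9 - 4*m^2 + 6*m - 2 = -4*m^2 - 3*m + 7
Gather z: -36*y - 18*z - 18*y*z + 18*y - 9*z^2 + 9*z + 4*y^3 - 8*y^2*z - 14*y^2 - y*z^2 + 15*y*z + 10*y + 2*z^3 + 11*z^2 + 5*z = 4*y^3 - 14*y^2 - 8*y + 2*z^3 + z^2*(2 - y) + z*(-8*y^2 - 3*y - 4)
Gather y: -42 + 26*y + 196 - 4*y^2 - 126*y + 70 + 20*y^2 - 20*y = 16*y^2 - 120*y + 224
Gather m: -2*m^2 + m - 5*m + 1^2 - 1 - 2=-2*m^2 - 4*m - 2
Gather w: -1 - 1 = -2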